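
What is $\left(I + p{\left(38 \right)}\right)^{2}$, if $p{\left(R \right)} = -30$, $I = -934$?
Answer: $929296$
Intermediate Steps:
$\left(I + p{\left(38 \right)}\right)^{2} = \left(-934 - 30\right)^{2} = \left(-964\right)^{2} = 929296$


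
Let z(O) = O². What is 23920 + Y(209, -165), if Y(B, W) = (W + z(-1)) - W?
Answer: 23921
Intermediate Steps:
Y(B, W) = 1 (Y(B, W) = (W + (-1)²) - W = (W + 1) - W = (1 + W) - W = 1)
23920 + Y(209, -165) = 23920 + 1 = 23921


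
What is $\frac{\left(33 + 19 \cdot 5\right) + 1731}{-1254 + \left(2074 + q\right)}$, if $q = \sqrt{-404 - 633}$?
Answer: $\frac{1524380}{673437} - \frac{1859 i \sqrt{1037}}{673437} \approx 2.2636 - 0.088894 i$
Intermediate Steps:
$q = i \sqrt{1037}$ ($q = \sqrt{-1037} = i \sqrt{1037} \approx 32.203 i$)
$\frac{\left(33 + 19 \cdot 5\right) + 1731}{-1254 + \left(2074 + q\right)} = \frac{\left(33 + 19 \cdot 5\right) + 1731}{-1254 + \left(2074 + i \sqrt{1037}\right)} = \frac{\left(33 + 95\right) + 1731}{820 + i \sqrt{1037}} = \frac{128 + 1731}{820 + i \sqrt{1037}} = \frac{1859}{820 + i \sqrt{1037}}$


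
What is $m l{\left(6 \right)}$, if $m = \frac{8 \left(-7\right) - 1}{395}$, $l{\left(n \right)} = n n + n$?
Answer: $- \frac{2394}{395} \approx -6.0608$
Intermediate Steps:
$l{\left(n \right)} = n + n^{2}$ ($l{\left(n \right)} = n^{2} + n = n + n^{2}$)
$m = - \frac{57}{395}$ ($m = \left(-56 - 1\right) \frac{1}{395} = \left(-57\right) \frac{1}{395} = - \frac{57}{395} \approx -0.1443$)
$m l{\left(6 \right)} = - \frac{57 \cdot 6 \left(1 + 6\right)}{395} = - \frac{57 \cdot 6 \cdot 7}{395} = \left(- \frac{57}{395}\right) 42 = - \frac{2394}{395}$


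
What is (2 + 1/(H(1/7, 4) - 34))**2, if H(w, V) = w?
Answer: 218089/56169 ≈ 3.8827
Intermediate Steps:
(2 + 1/(H(1/7, 4) - 34))**2 = (2 + 1/(1/7 - 34))**2 = (2 + 1/(-237/7))**2 = (2 - 7/237)**2 = (467/237)**2 = 218089/56169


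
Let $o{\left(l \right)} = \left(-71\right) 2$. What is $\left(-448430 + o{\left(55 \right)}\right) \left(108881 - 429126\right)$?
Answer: $143652940140$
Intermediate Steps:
$o{\left(l \right)} = -142$
$\left(-448430 + o{\left(55 \right)}\right) \left(108881 - 429126\right) = \left(-448430 - 142\right) \left(108881 - 429126\right) = \left(-448572\right) \left(-320245\right) = 143652940140$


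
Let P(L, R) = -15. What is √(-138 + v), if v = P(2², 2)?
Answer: 3*I*√17 ≈ 12.369*I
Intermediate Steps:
v = -15
√(-138 + v) = √(-138 - 15) = √(-153) = 3*I*√17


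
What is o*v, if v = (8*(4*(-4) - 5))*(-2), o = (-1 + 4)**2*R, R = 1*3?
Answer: 9072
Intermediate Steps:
R = 3
o = 27 (o = (-1 + 4)**2*3 = 3**2*3 = 9*3 = 27)
v = 336 (v = (8*(-16 - 5))*(-2) = (8*(-21))*(-2) = -168*(-2) = 336)
o*v = 27*336 = 9072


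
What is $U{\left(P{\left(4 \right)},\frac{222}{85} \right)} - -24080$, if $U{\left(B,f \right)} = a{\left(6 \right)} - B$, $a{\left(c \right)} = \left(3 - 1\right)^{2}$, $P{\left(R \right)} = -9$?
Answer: $24093$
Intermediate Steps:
$a{\left(c \right)} = 4$ ($a{\left(c \right)} = 2^{2} = 4$)
$U{\left(B,f \right)} = 4 - B$
$U{\left(P{\left(4 \right)},\frac{222}{85} \right)} - -24080 = \left(4 - -9\right) - -24080 = \left(4 + 9\right) + 24080 = 13 + 24080 = 24093$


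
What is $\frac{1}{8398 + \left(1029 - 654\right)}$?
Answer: $\frac{1}{8773} \approx 0.00011399$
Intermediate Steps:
$\frac{1}{8398 + \left(1029 - 654\right)} = \frac{1}{8398 + 375} = \frac{1}{8773}$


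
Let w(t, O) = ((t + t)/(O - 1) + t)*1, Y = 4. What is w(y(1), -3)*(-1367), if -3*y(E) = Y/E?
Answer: 2734/3 ≈ 911.33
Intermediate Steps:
y(E) = -4/(3*E)
w(t, O) = t + 2*t/(-1 + O) (w(t, O) = ((2*t)/(-1 + O) + t)*1 = (2*t/(-1 + O) + t)*1 = (t + 2*t/(-1 + O))*1 = t + 2*t/(-1 + O))
w(y(1), -3)*(-1367) = ((-4/3/1)*(1 - 3)/(-1 - 3))*(-1367) = (-4/3*1*(-2)/(-4))*(-1367) = -4/3*(-¼)*(-2)*(-1367) = -⅔*(-1367) = 2734/3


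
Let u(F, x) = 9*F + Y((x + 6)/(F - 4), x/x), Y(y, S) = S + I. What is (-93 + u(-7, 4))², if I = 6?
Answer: 22201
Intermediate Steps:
Y(y, S) = 6 + S (Y(y, S) = S + 6 = 6 + S)
u(F, x) = 7 + 9*F (u(F, x) = 9*F + (6 + x/x) = 9*F + (6 + 1) = 9*F + 7 = 7 + 9*F)
(-93 + u(-7, 4))² = (-93 + (7 + 9*(-7)))² = (-93 + (7 - 63))² = (-93 - 56)² = (-149)² = 22201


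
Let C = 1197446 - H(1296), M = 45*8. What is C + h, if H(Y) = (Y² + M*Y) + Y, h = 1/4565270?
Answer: -4337125197019/4565270 ≈ -9.5003e+5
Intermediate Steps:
M = 360
h = 1/4565270 ≈ 2.1904e-7
H(Y) = Y² + 361*Y (H(Y) = (Y² + 360*Y) + Y = Y² + 361*Y)
C = -950026 (C = 1197446 - 1296*(361 + 1296) = 1197446 - 1296*1657 = 1197446 - 1*2147472 = 1197446 - 2147472 = -950026)
C + h = -950026 + 1/4565270 = -4337125197019/4565270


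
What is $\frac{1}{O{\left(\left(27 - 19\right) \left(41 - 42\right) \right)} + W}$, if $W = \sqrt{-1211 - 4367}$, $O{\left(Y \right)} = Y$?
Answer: $- \frac{4}{2821} - \frac{i \sqrt{5578}}{5642} \approx -0.0014179 - 0.013238 i$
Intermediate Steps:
$W = i \sqrt{5578}$ ($W = \sqrt{-5578} = i \sqrt{5578} \approx 74.686 i$)
$\frac{1}{O{\left(\left(27 - 19\right) \left(41 - 42\right) \right)} + W} = \frac{1}{\left(27 - 19\right) \left(41 - 42\right) + i \sqrt{5578}} = \frac{1}{8 \left(-1\right) + i \sqrt{5578}} = \frac{1}{-8 + i \sqrt{5578}}$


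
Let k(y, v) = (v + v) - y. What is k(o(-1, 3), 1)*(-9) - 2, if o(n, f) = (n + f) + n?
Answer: -11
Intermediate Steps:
o(n, f) = f + 2*n (o(n, f) = (f + n) + n = f + 2*n)
k(y, v) = -y + 2*v (k(y, v) = 2*v - y = -y + 2*v)
k(o(-1, 3), 1)*(-9) - 2 = (-(3 + 2*(-1)) + 2*1)*(-9) - 2 = (-(3 - 2) + 2)*(-9) - 2 = (-1*1 + 2)*(-9) - 2 = (-1 + 2)*(-9) - 2 = 1*(-9) - 2 = -9 - 2 = -11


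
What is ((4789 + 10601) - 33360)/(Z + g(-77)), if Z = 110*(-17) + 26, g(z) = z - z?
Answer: 8985/922 ≈ 9.7451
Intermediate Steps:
g(z) = 0
Z = -1844 (Z = -1870 + 26 = -1844)
((4789 + 10601) - 33360)/(Z + g(-77)) = ((4789 + 10601) - 33360)/(-1844 + 0) = (15390 - 33360)/(-1844) = -17970*(-1/1844) = 8985/922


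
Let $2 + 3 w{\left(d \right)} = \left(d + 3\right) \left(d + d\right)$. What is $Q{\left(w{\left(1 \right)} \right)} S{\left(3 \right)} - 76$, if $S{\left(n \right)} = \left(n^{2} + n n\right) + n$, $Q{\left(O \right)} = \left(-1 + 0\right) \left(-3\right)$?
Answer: $-13$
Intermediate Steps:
$w{\left(d \right)} = - \frac{2}{3} + \frac{2 d \left(3 + d\right)}{3}$ ($w{\left(d \right)} = - \frac{2}{3} + \frac{\left(d + 3\right) \left(d + d\right)}{3} = - \frac{2}{3} + \frac{\left(3 + d\right) 2 d}{3} = - \frac{2}{3} + \frac{2 d \left(3 + d\right)}{3}$)
$Q{\left(O \right)} = 3$ ($Q{\left(O \right)} = \left(-1\right) \left(-3\right) = 3$)
$S{\left(n \right)} = n + 2 n^{2}$ ($S{\left(n \right)} = \left(n^{2} + n^{2}\right) + n = 2 n^{2} + n = n + 2 n^{2}$)
$Q{\left(w{\left(1 \right)} \right)} S{\left(3 \right)} - 76 = 3 \cdot 3 \left(1 + 2 \cdot 3\right) - 76 = 3 \cdot 3 \left(1 + 6\right) - 76 = 3 \cdot 3 \cdot 7 - 76 = 3 \cdot 21 - 76 = 63 - 76 = -13$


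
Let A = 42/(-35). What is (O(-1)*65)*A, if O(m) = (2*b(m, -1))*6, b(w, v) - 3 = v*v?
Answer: -3744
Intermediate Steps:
b(w, v) = 3 + v**2 (b(w, v) = 3 + v*v = 3 + v**2)
A = -6/5 (A = 42*(-1/35) = -6/5 ≈ -1.2000)
O(m) = 48 (O(m) = (2*(3 + (-1)**2))*6 = (2*(3 + 1))*6 = (2*4)*6 = 8*6 = 48)
(O(-1)*65)*A = (48*65)*(-6/5) = 3120*(-6/5) = -3744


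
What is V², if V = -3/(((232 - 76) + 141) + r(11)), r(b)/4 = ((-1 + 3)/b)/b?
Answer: 131769/1292043025 ≈ 0.00010198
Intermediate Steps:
r(b) = 8/b² (r(b) = 4*(((-1 + 3)/b)/b) = 4*((2/b)/b) = 4*(2/b²) = 8/b²)
V = -363/35945 (V = -3/(((232 - 76) + 141) + 8/11²) = -3/((156 + 141) + 8*(1/121)) = -3/(297 + 8/121) = -3/(35945/121) = (121/35945)*(-3) = -363/35945 ≈ -0.010099)
V² = (-363/35945)² = 131769/1292043025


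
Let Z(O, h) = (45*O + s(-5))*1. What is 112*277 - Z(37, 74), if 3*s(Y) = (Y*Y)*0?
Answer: 29359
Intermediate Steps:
s(Y) = 0 (s(Y) = ((Y*Y)*0)/3 = (Y²*0)/3 = (⅓)*0 = 0)
Z(O, h) = 45*O (Z(O, h) = (45*O + 0)*1 = (45*O)*1 = 45*O)
112*277 - Z(37, 74) = 112*277 - 45*37 = 31024 - 1*1665 = 31024 - 1665 = 29359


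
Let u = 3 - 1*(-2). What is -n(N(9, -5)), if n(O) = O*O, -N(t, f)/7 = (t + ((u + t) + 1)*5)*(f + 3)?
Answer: -1382976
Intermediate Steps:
u = 5 (u = 3 + 2 = 5)
N(t, f) = -7*(3 + f)*(30 + 6*t) (N(t, f) = -7*(t + ((5 + t) + 1)*5)*(f + 3) = -7*(t + (6 + t)*5)*(3 + f) = -7*(t + (30 + 5*t))*(3 + f) = -7*(30 + 6*t)*(3 + f) = -7*(3 + f)*(30 + 6*t))
n(O) = O²
-n(N(9, -5)) = -(-630 - 210*(-5) - 126*9 - 42*(-5)*9)² = -(-630 + 1050 - 1134 + 1890)² = -1*1176² = -1*1382976 = -1382976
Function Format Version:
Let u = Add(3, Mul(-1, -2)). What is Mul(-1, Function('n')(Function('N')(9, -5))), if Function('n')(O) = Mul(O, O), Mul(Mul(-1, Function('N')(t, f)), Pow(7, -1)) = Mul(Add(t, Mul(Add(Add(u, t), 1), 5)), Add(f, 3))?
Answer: -1382976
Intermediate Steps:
u = 5 (u = Add(3, 2) = 5)
Function('N')(t, f) = Mul(-7, Add(3, f), Add(30, Mul(6, t))) (Function('N')(t, f) = Mul(-7, Mul(Add(t, Mul(Add(Add(5, t), 1), 5)), Add(f, 3))) = Mul(-7, Mul(Add(t, Mul(Add(6, t), 5)), Add(3, f))) = Mul(-7, Mul(Add(t, Add(30, Mul(5, t))), Add(3, f))) = Mul(-7, Mul(Add(30, Mul(6, t)), Add(3, f))) = Mul(-7, Mul(Add(3, f), Add(30, Mul(6, t)))) = Mul(-7, Add(3, f), Add(30, Mul(6, t))))
Function('n')(O) = Pow(O, 2)
Mul(-1, Function('n')(Function('N')(9, -5))) = Mul(-1, Pow(Add(-630, Mul(-210, -5), Mul(-126, 9), Mul(-42, -5, 9)), 2)) = Mul(-1, Pow(Add(-630, 1050, -1134, 1890), 2)) = Mul(-1, Pow(1176, 2)) = Mul(-1, 1382976) = -1382976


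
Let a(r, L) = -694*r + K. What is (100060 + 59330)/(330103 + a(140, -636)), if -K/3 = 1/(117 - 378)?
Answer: 6933465/10133021 ≈ 0.68424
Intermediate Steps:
K = 1/87 (K = -3/(117 - 378) = -3/(-261) = -3*(-1/261) = 1/87 ≈ 0.011494)
a(r, L) = 1/87 - 694*r (a(r, L) = -694*r + 1/87 = 1/87 - 694*r)
(100060 + 59330)/(330103 + a(140, -636)) = (100060 + 59330)/(330103 + (1/87 - 694*140)) = 159390/(330103 + (1/87 - 97160)) = 159390/(330103 - 8452919/87) = 159390/(20266042/87) = 159390*(87/20266042) = 6933465/10133021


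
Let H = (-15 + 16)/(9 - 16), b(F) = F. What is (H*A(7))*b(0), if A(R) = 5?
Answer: 0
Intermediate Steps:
H = -⅐ (H = 1/(-7) = 1*(-⅐) = -⅐ ≈ -0.14286)
(H*A(7))*b(0) = -⅐*5*0 = -5/7*0 = 0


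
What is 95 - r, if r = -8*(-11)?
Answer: 7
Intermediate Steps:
r = 88
95 - r = 95 - 1*88 = 95 - 88 = 7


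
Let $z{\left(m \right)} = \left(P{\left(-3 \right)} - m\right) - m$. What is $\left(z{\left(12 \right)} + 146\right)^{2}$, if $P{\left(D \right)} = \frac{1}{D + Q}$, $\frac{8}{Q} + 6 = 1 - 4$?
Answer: $\frac{18156121}{1225} \approx 14821.0$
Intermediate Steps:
$Q = - \frac{8}{9}$ ($Q = \frac{8}{-6 + \left(1 - 4\right)} = \frac{8}{-6 - 3} = \frac{8}{-9} = 8 \left(- \frac{1}{9}\right) = - \frac{8}{9} \approx -0.88889$)
$P{\left(D \right)} = \frac{1}{- \frac{8}{9} + D}$ ($P{\left(D \right)} = \frac{1}{D - \frac{8}{9}} = \frac{1}{- \frac{8}{9} + D}$)
$z{\left(m \right)} = - \frac{9}{35} - 2 m$ ($z{\left(m \right)} = \left(\frac{9}{-8 + 9 \left(-3\right)} - m\right) - m = \left(\frac{9}{-8 - 27} - m\right) - m = \left(\frac{9}{-35} - m\right) - m = \left(9 \left(- \frac{1}{35}\right) - m\right) - m = \left(- \frac{9}{35} - m\right) - m = - \frac{9}{35} - 2 m$)
$\left(z{\left(12 \right)} + 146\right)^{2} = \left(\left(- \frac{9}{35} - 24\right) + 146\right)^{2} = \left(- \frac{849}{35} + 146\right)^{2} = \left(\frac{4261}{35}\right)^{2} = \frac{18156121}{1225}$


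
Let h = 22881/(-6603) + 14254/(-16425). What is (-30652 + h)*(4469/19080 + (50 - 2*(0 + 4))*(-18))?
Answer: 15981267402541561919/689769189000 ≈ 2.3169e+7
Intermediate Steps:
h = -156646529/36151425 (h = 22881*(-1/6603) + 14254*(-1/16425) = -7627/2201 - 14254/16425 = -156646529/36151425 ≈ -4.3331)
(-30652 + h)*(4469/19080 + (50 - 2*(0 + 4))*(-18)) = (-30652 - 156646529/36151425)*(4469/19080 + (50 - 2*(0 + 4))*(-18)) = -1108270125629*(4469*(1/19080) + (50 - 2*4)*(-18))/36151425 = -1108270125629*(4469/19080 + (50 - 8)*(-18))/36151425 = -1108270125629*(4469/19080 + 42*(-18))/36151425 = -1108270125629*(4469/19080 - 756)/36151425 = -1108270125629/36151425*(-14420011/19080) = 15981267402541561919/689769189000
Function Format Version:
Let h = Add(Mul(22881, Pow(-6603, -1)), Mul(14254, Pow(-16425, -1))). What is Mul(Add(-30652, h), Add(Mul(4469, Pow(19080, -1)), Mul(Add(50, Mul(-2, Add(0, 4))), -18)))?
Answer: Rational(15981267402541561919, 689769189000) ≈ 2.3169e+7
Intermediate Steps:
h = Rational(-156646529, 36151425) (h = Add(Mul(22881, Rational(-1, 6603)), Mul(14254, Rational(-1, 16425))) = Add(Rational(-7627, 2201), Rational(-14254, 16425)) = Rational(-156646529, 36151425) ≈ -4.3331)
Mul(Add(-30652, h), Add(Mul(4469, Pow(19080, -1)), Mul(Add(50, Mul(-2, Add(0, 4))), -18))) = Mul(Add(-30652, Rational(-156646529, 36151425)), Add(Mul(4469, Pow(19080, -1)), Mul(Add(50, Mul(-2, Add(0, 4))), -18))) = Mul(Rational(-1108270125629, 36151425), Add(Mul(4469, Rational(1, 19080)), Mul(Add(50, Mul(-2, 4)), -18))) = Mul(Rational(-1108270125629, 36151425), Add(Rational(4469, 19080), Mul(Add(50, -8), -18))) = Mul(Rational(-1108270125629, 36151425), Add(Rational(4469, 19080), Mul(42, -18))) = Mul(Rational(-1108270125629, 36151425), Add(Rational(4469, 19080), -756)) = Mul(Rational(-1108270125629, 36151425), Rational(-14420011, 19080)) = Rational(15981267402541561919, 689769189000)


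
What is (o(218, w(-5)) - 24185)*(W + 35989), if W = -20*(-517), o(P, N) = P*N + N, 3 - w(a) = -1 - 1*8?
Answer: -998714253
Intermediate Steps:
w(a) = 12 (w(a) = 3 - (-1 - 1*8) = 3 - (-1 - 8) = 3 - 1*(-9) = 3 + 9 = 12)
o(P, N) = N + N*P (o(P, N) = N*P + N = N + N*P)
W = 10340
(o(218, w(-5)) - 24185)*(W + 35989) = (12*(1 + 218) - 24185)*(10340 + 35989) = (12*219 - 24185)*46329 = (2628 - 24185)*46329 = -21557*46329 = -998714253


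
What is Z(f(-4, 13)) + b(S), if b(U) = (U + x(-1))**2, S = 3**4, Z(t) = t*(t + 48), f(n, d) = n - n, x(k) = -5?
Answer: 5776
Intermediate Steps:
f(n, d) = 0
Z(t) = t*(48 + t)
S = 81
b(U) = (-5 + U)**2 (b(U) = (U - 5)**2 = (-5 + U)**2)
Z(f(-4, 13)) + b(S) = 0*(48 + 0) + (-5 + 81)**2 = 0*48 + 76**2 = 0 + 5776 = 5776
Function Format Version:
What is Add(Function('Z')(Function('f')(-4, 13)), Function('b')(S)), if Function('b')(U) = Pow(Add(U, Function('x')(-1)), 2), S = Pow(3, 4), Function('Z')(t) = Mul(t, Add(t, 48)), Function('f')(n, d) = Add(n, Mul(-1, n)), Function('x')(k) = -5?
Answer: 5776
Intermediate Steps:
Function('f')(n, d) = 0
Function('Z')(t) = Mul(t, Add(48, t))
S = 81
Function('b')(U) = Pow(Add(-5, U), 2) (Function('b')(U) = Pow(Add(U, -5), 2) = Pow(Add(-5, U), 2))
Add(Function('Z')(Function('f')(-4, 13)), Function('b')(S)) = Add(Mul(0, Add(48, 0)), Pow(Add(-5, 81), 2)) = Add(Mul(0, 48), Pow(76, 2)) = Add(0, 5776) = 5776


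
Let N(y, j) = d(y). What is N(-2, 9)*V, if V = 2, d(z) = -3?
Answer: -6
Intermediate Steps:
N(y, j) = -3
N(-2, 9)*V = -3*2 = -6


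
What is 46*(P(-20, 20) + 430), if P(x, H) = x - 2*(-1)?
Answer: 18952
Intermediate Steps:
P(x, H) = 2 + x (P(x, H) = x + 2 = 2 + x)
46*(P(-20, 20) + 430) = 46*((2 - 20) + 430) = 46*(-18 + 430) = 46*412 = 18952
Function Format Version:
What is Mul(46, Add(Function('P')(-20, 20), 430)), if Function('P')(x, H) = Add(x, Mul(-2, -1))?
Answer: 18952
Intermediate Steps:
Function('P')(x, H) = Add(2, x) (Function('P')(x, H) = Add(x, 2) = Add(2, x))
Mul(46, Add(Function('P')(-20, 20), 430)) = Mul(46, Add(Add(2, -20), 430)) = Mul(46, Add(-18, 430)) = Mul(46, 412) = 18952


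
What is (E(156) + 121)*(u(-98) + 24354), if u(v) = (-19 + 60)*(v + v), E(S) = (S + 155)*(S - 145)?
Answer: 57798356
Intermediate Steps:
E(S) = (-145 + S)*(155 + S) (E(S) = (155 + S)*(-145 + S) = (-145 + S)*(155 + S))
u(v) = 82*v (u(v) = 41*(2*v) = 82*v)
(E(156) + 121)*(u(-98) + 24354) = ((-22475 + 156² + 10*156) + 121)*(82*(-98) + 24354) = ((-22475 + 24336 + 1560) + 121)*(-8036 + 24354) = (3421 + 121)*16318 = 3542*16318 = 57798356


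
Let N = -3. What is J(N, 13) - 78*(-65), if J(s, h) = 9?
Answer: 5079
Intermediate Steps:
J(N, 13) - 78*(-65) = 9 - 78*(-65) = 9 + 5070 = 5079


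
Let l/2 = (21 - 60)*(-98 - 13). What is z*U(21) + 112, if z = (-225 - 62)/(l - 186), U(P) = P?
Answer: 314279/2824 ≈ 111.29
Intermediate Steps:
l = 8658 (l = 2*((21 - 60)*(-98 - 13)) = 2*(-39*(-111)) = 2*4329 = 8658)
z = -287/8472 (z = (-225 - 62)/(8658 - 186) = -287/8472 ≈ -0.033876)
z*U(21) + 112 = -287/8472*21 + 112 = -2009/2824 + 112 = 314279/2824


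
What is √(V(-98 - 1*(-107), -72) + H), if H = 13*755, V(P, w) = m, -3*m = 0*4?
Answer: √9815 ≈ 99.071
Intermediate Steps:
m = 0 (m = -0*4 = -⅓*0 = 0)
V(P, w) = 0
H = 9815
√(V(-98 - 1*(-107), -72) + H) = √(0 + 9815) = √9815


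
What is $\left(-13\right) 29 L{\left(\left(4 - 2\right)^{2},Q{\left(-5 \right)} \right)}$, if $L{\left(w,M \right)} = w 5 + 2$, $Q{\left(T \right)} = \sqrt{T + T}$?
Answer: $-8294$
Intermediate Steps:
$Q{\left(T \right)} = \sqrt{2} \sqrt{T}$ ($Q{\left(T \right)} = \sqrt{2 T} = \sqrt{2} \sqrt{T}$)
$L{\left(w,M \right)} = 2 + 5 w$ ($L{\left(w,M \right)} = 5 w + 2 = 2 + 5 w$)
$\left(-13\right) 29 L{\left(\left(4 - 2\right)^{2},Q{\left(-5 \right)} \right)} = \left(-13\right) 29 \left(2 + 5 \left(4 - 2\right)^{2}\right) = - 377 \left(2 + 5 \cdot 2^{2}\right) = - 377 \left(2 + 5 \cdot 4\right) = - 377 \left(2 + 20\right) = \left(-377\right) 22 = -8294$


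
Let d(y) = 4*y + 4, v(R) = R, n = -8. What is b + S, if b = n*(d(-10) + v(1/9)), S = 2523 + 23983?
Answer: 241138/9 ≈ 26793.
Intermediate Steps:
d(y) = 4 + 4*y
S = 26506
b = 2584/9 (b = -8*((4 + 4*(-10)) + 1/9) = -8*((4 - 40) + 1/9) = -8*(-36 + 1/9) = -8*(-323/9) = 2584/9 ≈ 287.11)
b + S = 2584/9 + 26506 = 241138/9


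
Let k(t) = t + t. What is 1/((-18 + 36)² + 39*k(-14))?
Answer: -1/768 ≈ -0.0013021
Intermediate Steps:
k(t) = 2*t
1/((-18 + 36)² + 39*k(-14)) = 1/((-18 + 36)² + 39*(2*(-14))) = 1/(18² + 39*(-28)) = 1/(324 - 1092) = 1/(-768) = -1/768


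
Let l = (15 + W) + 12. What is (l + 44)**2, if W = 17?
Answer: 7744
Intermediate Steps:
l = 44 (l = (15 + 17) + 12 = 32 + 12 = 44)
(l + 44)**2 = (44 + 44)**2 = 88**2 = 7744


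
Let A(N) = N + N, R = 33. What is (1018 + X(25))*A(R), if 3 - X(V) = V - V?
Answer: 67386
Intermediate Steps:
A(N) = 2*N
X(V) = 3 (X(V) = 3 - (V - V) = 3 - 1*0 = 3 + 0 = 3)
(1018 + X(25))*A(R) = (1018 + 3)*(2*33) = 1021*66 = 67386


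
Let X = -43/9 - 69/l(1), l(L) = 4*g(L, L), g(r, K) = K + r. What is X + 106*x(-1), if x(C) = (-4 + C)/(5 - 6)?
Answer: 37195/72 ≈ 516.60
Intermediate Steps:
x(C) = 4 - C (x(C) = (-4 + C)/(-1) = (-4 + C)*(-1) = 4 - C)
l(L) = 8*L (l(L) = 4*(L + L) = 4*(2*L) = 8*L)
X = -965/72 (X = -43/9 - 69/(8*1) = -43*⅑ - 69/8 = -43/9 - 69*⅛ = -43/9 - 69/8 = -965/72 ≈ -13.403)
X + 106*x(-1) = -965/72 + 106*(4 - 1*(-1)) = -965/72 + 106*(4 + 1) = -965/72 + 106*5 = -965/72 + 530 = 37195/72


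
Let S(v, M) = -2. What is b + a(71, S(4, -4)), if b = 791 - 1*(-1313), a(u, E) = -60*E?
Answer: 2224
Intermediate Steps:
b = 2104 (b = 791 + 1313 = 2104)
b + a(71, S(4, -4)) = 2104 - 60*(-2) = 2104 + 120 = 2224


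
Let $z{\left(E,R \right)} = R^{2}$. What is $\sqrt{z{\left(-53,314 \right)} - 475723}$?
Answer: $3 i \sqrt{41903} \approx 614.11 i$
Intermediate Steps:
$\sqrt{z{\left(-53,314 \right)} - 475723} = \sqrt{314^{2} - 475723} = \sqrt{98596 - 475723} = \sqrt{-377127} = 3 i \sqrt{41903}$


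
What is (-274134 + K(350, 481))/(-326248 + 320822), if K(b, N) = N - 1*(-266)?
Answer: 273387/5426 ≈ 50.385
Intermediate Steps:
K(b, N) = 266 + N (K(b, N) = N + 266 = 266 + N)
(-274134 + K(350, 481))/(-326248 + 320822) = (-274134 + (266 + 481))/(-326248 + 320822) = (-274134 + 747)/(-5426) = -273387*(-1/5426) = 273387/5426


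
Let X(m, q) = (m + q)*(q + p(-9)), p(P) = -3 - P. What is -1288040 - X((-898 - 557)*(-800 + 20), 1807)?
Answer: -2062137831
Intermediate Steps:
X(m, q) = (6 + q)*(m + q) (X(m, q) = (m + q)*(q + (-3 - 1*(-9))) = (m + q)*(q + (-3 + 9)) = (m + q)*(q + 6) = (m + q)*(6 + q) = (6 + q)*(m + q))
-1288040 - X((-898 - 557)*(-800 + 20), 1807) = -1288040 - (1807² + 6*((-898 - 557)*(-800 + 20)) + 6*1807 + ((-898 - 557)*(-800 + 20))*1807) = -1288040 - (3265249 + 6*(-1455*(-780)) + 10842 - 1455*(-780)*1807) = -1288040 - (3265249 + 6*1134900 + 10842 + 1134900*1807) = -1288040 - (3265249 + 6809400 + 10842 + 2050764300) = -1288040 - 1*2060849791 = -1288040 - 2060849791 = -2062137831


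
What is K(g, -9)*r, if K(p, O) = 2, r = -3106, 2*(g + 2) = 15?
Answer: -6212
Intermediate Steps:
g = 11/2 (g = -2 + (1/2)*15 = -2 + 15/2 = 11/2 ≈ 5.5000)
K(g, -9)*r = 2*(-3106) = -6212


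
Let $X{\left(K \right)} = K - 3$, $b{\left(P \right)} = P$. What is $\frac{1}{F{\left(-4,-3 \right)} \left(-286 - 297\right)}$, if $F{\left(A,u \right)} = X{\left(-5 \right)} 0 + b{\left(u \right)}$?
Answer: $\frac{1}{1749} \approx 0.00057176$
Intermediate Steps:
$X{\left(K \right)} = -3 + K$
$F{\left(A,u \right)} = u$ ($F{\left(A,u \right)} = \left(-3 - 5\right) 0 + u = \left(-8\right) 0 + u = 0 + u = u$)
$\frac{1}{F{\left(-4,-3 \right)} \left(-286 - 297\right)} = \frac{1}{\left(-3\right) \left(-286 - 297\right)} = \frac{1}{\left(-3\right) \left(-583\right)} = \frac{1}{1749}$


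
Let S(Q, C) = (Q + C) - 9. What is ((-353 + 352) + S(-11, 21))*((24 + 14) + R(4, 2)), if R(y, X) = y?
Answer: 0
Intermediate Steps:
S(Q, C) = -9 + C + Q (S(Q, C) = (C + Q) - 9 = -9 + C + Q)
((-353 + 352) + S(-11, 21))*((24 + 14) + R(4, 2)) = ((-353 + 352) + (-9 + 21 - 11))*((24 + 14) + 4) = (-1 + 1)*(38 + 4) = 0*42 = 0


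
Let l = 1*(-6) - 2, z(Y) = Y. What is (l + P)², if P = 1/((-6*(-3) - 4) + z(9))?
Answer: 33489/529 ≈ 63.306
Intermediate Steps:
l = -8 (l = -6 - 2 = -8)
P = 1/23 (P = 1/((-6*(-3) - 4) + 9) = 1/((18 - 4) + 9) = 1/(14 + 9) = 1/23 ≈ 0.043478)
(l + P)² = (-8 + 1/23)² = (-183/23)² = 33489/529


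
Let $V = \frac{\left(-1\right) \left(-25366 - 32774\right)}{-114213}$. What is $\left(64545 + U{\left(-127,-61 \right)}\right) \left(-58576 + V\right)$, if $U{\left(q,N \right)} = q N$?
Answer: $- \frac{14655995565872}{3461} \approx -4.2346 \cdot 10^{9}$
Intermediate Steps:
$V = - \frac{19380}{38071}$ ($V = - (-25366 - 32774) \left(- \frac{1}{114213}\right) = \left(-1\right) \left(-58140\right) \left(- \frac{1}{114213}\right) = 58140 \left(- \frac{1}{114213}\right) = - \frac{19380}{38071} \approx -0.50905$)
$U{\left(q,N \right)} = N q$
$\left(64545 + U{\left(-127,-61 \right)}\right) \left(-58576 + V\right) = \left(64545 - -7747\right) \left(-58576 - \frac{19380}{38071}\right) = \left(64545 + 7747\right) \left(- \frac{2230066276}{38071}\right) = 72292 \left(- \frac{2230066276}{38071}\right) = - \frac{14655995565872}{3461}$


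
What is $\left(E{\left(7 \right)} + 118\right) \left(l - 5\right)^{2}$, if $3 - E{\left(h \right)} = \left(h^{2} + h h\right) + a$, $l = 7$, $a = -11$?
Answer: $136$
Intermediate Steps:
$E{\left(h \right)} = 14 - 2 h^{2}$ ($E{\left(h \right)} = 3 - \left(\left(h^{2} + h h\right) - 11\right) = 3 - \left(\left(h^{2} + h^{2}\right) - 11\right) = 3 - \left(2 h^{2} - 11\right) = 3 - \left(-11 + 2 h^{2}\right) = 14 - 2 h^{2}$)
$\left(E{\left(7 \right)} + 118\right) \left(l - 5\right)^{2} = \left(\left(14 - 2 \cdot 7^{2}\right) + 118\right) \left(7 - 5\right)^{2} = \left(\left(14 - 98\right) + 118\right) 2^{2} = \left(\left(14 - 98\right) + 118\right) 4 = \left(-84 + 118\right) 4 = 34 \cdot 4 = 136$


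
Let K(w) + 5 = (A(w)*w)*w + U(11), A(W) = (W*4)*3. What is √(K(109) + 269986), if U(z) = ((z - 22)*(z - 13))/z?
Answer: √15810331 ≈ 3976.2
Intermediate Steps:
A(W) = 12*W (A(W) = (4*W)*3 = 12*W)
U(z) = (-22 + z)*(-13 + z)/z (U(z) = ((-22 + z)*(-13 + z))/z = (-22 + z)*(-13 + z)/z)
K(w) = -3 + 12*w³ (K(w) = -5 + (((12*w)*w)*w + (-35 + 11 + 286/11)) = -5 + ((12*w²)*w + (-35 + 11 + 286*(1/11))) = -5 + (12*w³ + (-35 + 11 + 26)) = -5 + (12*w³ + 2) = -5 + (2 + 12*w³) = -3 + 12*w³)
√(K(109) + 269986) = √((-3 + 12*109³) + 269986) = √((-3 + 12*1295029) + 269986) = √((-3 + 15540348) + 269986) = √(15540345 + 269986) = √15810331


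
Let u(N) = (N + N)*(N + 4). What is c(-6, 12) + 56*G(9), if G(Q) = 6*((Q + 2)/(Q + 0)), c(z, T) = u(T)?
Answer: 2384/3 ≈ 794.67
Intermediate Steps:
u(N) = 2*N*(4 + N) (u(N) = (2*N)*(4 + N) = 2*N*(4 + N))
c(z, T) = 2*T*(4 + T)
G(Q) = 6*(2 + Q)/Q (G(Q) = 6*((2 + Q)/Q) = 6*(2 + Q)/Q)
c(-6, 12) + 56*G(9) = 2*12*(4 + 12) + 56*(6 + 12/9) = 2*12*16 + 56*(6 + 12*(1/9)) = 384 + 56*(6 + 4/3) = 384 + 56*(22/3) = 384 + 1232/3 = 2384/3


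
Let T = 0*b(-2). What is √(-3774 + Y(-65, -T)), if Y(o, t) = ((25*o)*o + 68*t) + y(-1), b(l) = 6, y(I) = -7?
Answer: 6*√2829 ≈ 319.13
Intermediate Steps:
T = 0 (T = 0*6 = 0)
Y(o, t) = -7 + 25*o² + 68*t (Y(o, t) = ((25*o)*o + 68*t) - 7 = (25*o² + 68*t) - 7 = -7 + 25*o² + 68*t)
√(-3774 + Y(-65, -T)) = √(-3774 + (-7 + 25*(-65)² + 68*(-1*0))) = √(-3774 + (-7 + 25*4225 + 68*0)) = √(-3774 + (-7 + 105625 + 0)) = √(-3774 + 105618) = √101844 = 6*√2829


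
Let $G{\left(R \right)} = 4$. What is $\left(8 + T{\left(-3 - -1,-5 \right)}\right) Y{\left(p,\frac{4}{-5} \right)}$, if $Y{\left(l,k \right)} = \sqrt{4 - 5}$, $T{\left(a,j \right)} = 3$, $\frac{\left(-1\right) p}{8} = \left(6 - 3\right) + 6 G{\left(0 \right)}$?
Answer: $11 i \approx 11.0 i$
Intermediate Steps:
$p = -216$ ($p = - 8 \left(\left(6 - 3\right) + 6 \cdot 4\right) = - 8 \left(3 + 24\right) = \left(-8\right) 27 = -216$)
$Y{\left(l,k \right)} = i$ ($Y{\left(l,k \right)} = \sqrt{-1} = i$)
$\left(8 + T{\left(-3 - -1,-5 \right)}\right) Y{\left(p,\frac{4}{-5} \right)} = \left(8 + 3\right) i = 11 i$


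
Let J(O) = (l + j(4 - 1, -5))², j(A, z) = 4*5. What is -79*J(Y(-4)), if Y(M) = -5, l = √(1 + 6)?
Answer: -32153 - 3160*√7 ≈ -40514.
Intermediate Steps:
l = √7 ≈ 2.6458
j(A, z) = 20
J(O) = (20 + √7)² (J(O) = (√7 + 20)² = (20 + √7)²)
-79*J(Y(-4)) = -79*(20 + √7)²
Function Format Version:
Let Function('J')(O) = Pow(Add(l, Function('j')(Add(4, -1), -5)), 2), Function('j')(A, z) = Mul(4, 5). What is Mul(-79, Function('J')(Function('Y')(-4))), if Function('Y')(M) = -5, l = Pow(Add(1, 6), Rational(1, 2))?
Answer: Add(-32153, Mul(-3160, Pow(7, Rational(1, 2)))) ≈ -40514.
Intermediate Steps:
l = Pow(7, Rational(1, 2)) ≈ 2.6458
Function('j')(A, z) = 20
Function('J')(O) = Pow(Add(20, Pow(7, Rational(1, 2))), 2) (Function('J')(O) = Pow(Add(Pow(7, Rational(1, 2)), 20), 2) = Pow(Add(20, Pow(7, Rational(1, 2))), 2))
Mul(-79, Function('J')(Function('Y')(-4))) = Mul(-79, Pow(Add(20, Pow(7, Rational(1, 2))), 2))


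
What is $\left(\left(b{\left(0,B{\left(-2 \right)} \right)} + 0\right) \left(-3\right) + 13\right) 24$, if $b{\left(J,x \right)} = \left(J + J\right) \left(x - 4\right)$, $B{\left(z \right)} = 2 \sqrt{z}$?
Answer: $312$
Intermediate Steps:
$b{\left(J,x \right)} = 2 J \left(-4 + x\right)$
$\left(\left(b{\left(0,B{\left(-2 \right)} \right)} + 0\right) \left(-3\right) + 13\right) 24 = \left(\left(2 \cdot 0 \left(-4 + 2 \sqrt{-2}\right) + 0\right) \left(-3\right) + 13\right) 24 = \left(\left(2 \cdot 0 \left(-4 + 2 i \sqrt{2}\right) + 0\right) \left(-3\right) + 13\right) 24 = \left(\left(0 + 0\right) \left(-3\right) + 13\right) 24 = \left(0 \left(-3\right) + 13\right) 24 = \left(0 + 13\right) 24 = 13 \cdot 24 = 312$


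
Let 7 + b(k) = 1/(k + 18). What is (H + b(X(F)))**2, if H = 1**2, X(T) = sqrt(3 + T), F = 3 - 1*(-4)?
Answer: 1740983/49298 + 933*sqrt(10)/24649 ≈ 35.435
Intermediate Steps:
F = 7 (F = 3 + 4 = 7)
b(k) = -7 + 1/(18 + k) (b(k) = -7 + 1/(k + 18) = -7 + 1/(18 + k))
H = 1
(H + b(X(F)))**2 = (1 + (-125 - 7*sqrt(3 + 7))/(18 + sqrt(3 + 7)))**2 = (1 + (-125 - 7*sqrt(10))/(18 + sqrt(10)))**2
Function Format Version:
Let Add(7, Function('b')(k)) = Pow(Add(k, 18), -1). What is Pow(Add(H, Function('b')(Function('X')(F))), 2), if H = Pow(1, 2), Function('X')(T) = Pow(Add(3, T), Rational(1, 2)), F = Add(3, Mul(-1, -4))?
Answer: Add(Rational(1740983, 49298), Mul(Rational(933, 24649), Pow(10, Rational(1, 2)))) ≈ 35.435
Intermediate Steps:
F = 7 (F = Add(3, 4) = 7)
Function('b')(k) = Add(-7, Pow(Add(18, k), -1)) (Function('b')(k) = Add(-7, Pow(Add(k, 18), -1)) = Add(-7, Pow(Add(18, k), -1)))
H = 1
Pow(Add(H, Function('b')(Function('X')(F))), 2) = Pow(Add(1, Mul(Pow(Add(18, Pow(Add(3, 7), Rational(1, 2))), -1), Add(-125, Mul(-7, Pow(Add(3, 7), Rational(1, 2)))))), 2) = Pow(Add(1, Mul(Pow(Add(18, Pow(10, Rational(1, 2))), -1), Add(-125, Mul(-7, Pow(10, Rational(1, 2)))))), 2)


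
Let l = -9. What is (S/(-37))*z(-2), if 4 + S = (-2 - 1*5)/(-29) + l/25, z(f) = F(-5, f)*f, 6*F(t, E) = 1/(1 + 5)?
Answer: -1493/241425 ≈ -0.0061841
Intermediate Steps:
F(t, E) = 1/36 (F(t, E) = 1/(6*(1 + 5)) = (⅙)/6 = (⅙)*(⅙) = 1/36)
z(f) = f/36
S = -2986/725 (S = -4 + ((-2 - 1*5)/(-29) - 9/25) = -4 + ((-2 - 5)*(-1/29) - 9*1/25) = -4 + (-7*(-1/29) - 9/25) = -4 + (7/29 - 9/25) = -4 - 86/725 = -2986/725 ≈ -4.1186)
(S/(-37))*z(-2) = (-2986/725/(-37))*((1/36)*(-2)) = -2986/725*(-1/37)*(-1/18) = (2986/26825)*(-1/18) = -1493/241425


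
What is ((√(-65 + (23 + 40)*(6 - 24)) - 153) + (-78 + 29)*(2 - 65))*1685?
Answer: 4943790 + 1685*I*√1199 ≈ 4.9438e+6 + 58346.0*I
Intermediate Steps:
((√(-65 + (23 + 40)*(6 - 24)) - 153) + (-78 + 29)*(2 - 65))*1685 = ((√(-65 + 63*(-18)) - 153) - 49*(-63))*1685 = ((√(-65 - 1134) - 153) + 3087)*1685 = ((√(-1199) - 153) + 3087)*1685 = ((I*√1199 - 153) + 3087)*1685 = ((-153 + I*√1199) + 3087)*1685 = (2934 + I*√1199)*1685 = 4943790 + 1685*I*√1199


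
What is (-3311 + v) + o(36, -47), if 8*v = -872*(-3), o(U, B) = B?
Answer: -3031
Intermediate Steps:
v = 327 (v = (-872*(-3))/8 = (⅛)*2616 = 327)
(-3311 + v) + o(36, -47) = (-3311 + 327) - 47 = -2984 - 47 = -3031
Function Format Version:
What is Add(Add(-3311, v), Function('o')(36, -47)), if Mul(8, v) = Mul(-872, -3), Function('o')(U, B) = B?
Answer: -3031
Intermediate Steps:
v = 327 (v = Mul(Rational(1, 8), Mul(-872, -3)) = Mul(Rational(1, 8), 2616) = 327)
Add(Add(-3311, v), Function('o')(36, -47)) = Add(Add(-3311, 327), -47) = Add(-2984, -47) = -3031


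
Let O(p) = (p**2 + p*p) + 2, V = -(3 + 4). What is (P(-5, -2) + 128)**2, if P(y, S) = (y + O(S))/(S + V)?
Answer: 1315609/81 ≈ 16242.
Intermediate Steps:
V = -7 (V = -1*7 = -7)
O(p) = 2 + 2*p**2 (O(p) = (p**2 + p**2) + 2 = 2*p**2 + 2 = 2 + 2*p**2)
P(y, S) = (2 + y + 2*S**2)/(-7 + S) (P(y, S) = (y + (2 + 2*S**2))/(S - 7) = (2 + y + 2*S**2)/(-7 + S))
(P(-5, -2) + 128)**2 = ((2 - 5 + 2*(-2)**2)/(-7 - 2) + 128)**2 = ((2 - 5 + 2*4)/(-9) + 128)**2 = (-(2 - 5 + 8)/9 + 128)**2 = (-1/9*5 + 128)**2 = (-5/9 + 128)**2 = (1147/9)**2 = 1315609/81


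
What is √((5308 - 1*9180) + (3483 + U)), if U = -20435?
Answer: 2*I*√5206 ≈ 144.31*I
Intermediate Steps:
√((5308 - 1*9180) + (3483 + U)) = √((5308 - 1*9180) + (3483 - 20435)) = √((5308 - 9180) - 16952) = √(-3872 - 16952) = √(-20824) = 2*I*√5206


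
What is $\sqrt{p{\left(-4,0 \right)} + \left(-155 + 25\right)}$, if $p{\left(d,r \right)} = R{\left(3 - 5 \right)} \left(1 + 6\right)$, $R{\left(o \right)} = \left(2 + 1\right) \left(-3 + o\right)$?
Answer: $i \sqrt{235} \approx 15.33 i$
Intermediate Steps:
$R{\left(o \right)} = -9 + 3 o$ ($R{\left(o \right)} = 3 \left(-3 + o\right) = -9 + 3 o$)
$p{\left(d,r \right)} = -105$ ($p{\left(d,r \right)} = \left(-9 + 3 \left(3 - 5\right)\right) \left(1 + 6\right) = \left(-9 + 3 \left(3 - 5\right)\right) 7 = \left(-9 + 3 \left(-2\right)\right) 7 = \left(-9 - 6\right) 7 = \left(-15\right) 7 = -105$)
$\sqrt{p{\left(-4,0 \right)} + \left(-155 + 25\right)} = \sqrt{-105 + \left(-155 + 25\right)} = \sqrt{-105 - 130} = \sqrt{-235} = i \sqrt{235}$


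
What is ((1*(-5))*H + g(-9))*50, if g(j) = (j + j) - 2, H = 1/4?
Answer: -2125/2 ≈ -1062.5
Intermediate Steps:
H = 1/4 ≈ 0.25000
g(j) = -2 + 2*j (g(j) = 2*j - 2 = -2 + 2*j)
((1*(-5))*H + g(-9))*50 = ((1*(-5))*(1/4) + (-2 + 2*(-9)))*50 = (-5*1/4 + (-2 - 18))*50 = (-5/4 - 20)*50 = -85/4*50 = -2125/2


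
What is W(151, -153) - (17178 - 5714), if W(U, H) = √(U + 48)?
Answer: -11464 + √199 ≈ -11450.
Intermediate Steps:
W(U, H) = √(48 + U)
W(151, -153) - (17178 - 5714) = √(48 + 151) - (17178 - 5714) = √199 - 1*11464 = √199 - 11464 = -11464 + √199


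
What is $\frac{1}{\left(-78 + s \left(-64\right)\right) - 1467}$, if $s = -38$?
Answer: $\frac{1}{887} \approx 0.0011274$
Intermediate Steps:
$\frac{1}{\left(-78 + s \left(-64\right)\right) - 1467} = \frac{1}{\left(-78 - -2432\right) - 1467} = \frac{1}{\left(-78 + 2432\right) - 1467} = \frac{1}{2354 - 1467} = \frac{1}{887}$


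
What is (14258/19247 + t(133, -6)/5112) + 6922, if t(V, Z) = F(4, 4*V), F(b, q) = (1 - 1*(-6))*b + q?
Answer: 85142980178/12298833 ≈ 6922.9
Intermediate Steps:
F(b, q) = q + 7*b (F(b, q) = (1 + 6)*b + q = 7*b + q = q + 7*b)
t(V, Z) = 28 + 4*V (t(V, Z) = 4*V + 7*4 = 4*V + 28 = 28 + 4*V)
(14258/19247 + t(133, -6)/5112) + 6922 = (14258/19247 + (28 + 4*133)/5112) + 6922 = (14258*(1/19247) + (28 + 532)*(1/5112)) + 6922 = (14258/19247 + 560*(1/5112)) + 6922 = (14258/19247 + 70/639) + 6922 = 10458152/12298833 + 6922 = 85142980178/12298833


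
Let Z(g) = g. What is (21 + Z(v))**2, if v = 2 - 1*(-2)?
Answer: 625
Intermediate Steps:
v = 4 (v = 2 + 2 = 4)
(21 + Z(v))**2 = (21 + 4)**2 = 25**2 = 625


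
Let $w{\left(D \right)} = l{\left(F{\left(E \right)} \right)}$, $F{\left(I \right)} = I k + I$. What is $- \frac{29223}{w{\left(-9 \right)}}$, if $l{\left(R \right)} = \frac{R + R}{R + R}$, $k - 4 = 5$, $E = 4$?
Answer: $-29223$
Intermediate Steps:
$k = 9$ ($k = 4 + 5 = 9$)
$F{\left(I \right)} = 10 I$ ($F{\left(I \right)} = I 9 + I = 9 I + I = 10 I$)
$l{\left(R \right)} = 1$ ($l{\left(R \right)} = \frac{2 R}{2 R} = 2 R \frac{1}{2 R} = 1$)
$w{\left(D \right)} = 1$
$- \frac{29223}{w{\left(-9 \right)}} = - \frac{29223}{1} = \left(-29223\right) 1 = -29223$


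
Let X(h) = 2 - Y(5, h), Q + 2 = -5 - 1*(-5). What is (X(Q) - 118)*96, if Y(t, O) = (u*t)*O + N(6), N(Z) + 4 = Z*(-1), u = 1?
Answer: -9216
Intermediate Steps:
N(Z) = -4 - Z (N(Z) = -4 + Z*(-1) = -4 - Z)
Y(t, O) = -10 + O*t (Y(t, O) = (1*t)*O + (-4 - 1*6) = t*O + (-4 - 6) = O*t - 10 = -10 + O*t)
Q = -2 (Q = -2 + (-5 - 1*(-5)) = -2 + (-5 + 5) = -2 + 0 = -2)
X(h) = 12 - 5*h (X(h) = 2 - (-10 + h*5) = 2 - (-10 + 5*h) = 2 + (10 - 5*h) = 12 - 5*h)
(X(Q) - 118)*96 = ((12 - 5*(-2)) - 118)*96 = ((12 + 10) - 118)*96 = (22 - 118)*96 = -96*96 = -9216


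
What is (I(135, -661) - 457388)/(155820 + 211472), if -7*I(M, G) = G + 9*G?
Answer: -1597553/1285522 ≈ -1.2427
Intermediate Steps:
I(M, G) = -10*G/7 (I(M, G) = -(G + 9*G)/7 = -10*G/7)
(I(135, -661) - 457388)/(155820 + 211472) = (-10/7*(-661) - 457388)/(155820 + 211472) = (6610/7 - 457388)/367292 = -3195106/7*1/367292 = -1597553/1285522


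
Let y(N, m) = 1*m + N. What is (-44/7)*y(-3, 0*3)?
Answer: 132/7 ≈ 18.857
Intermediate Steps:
y(N, m) = N + m (y(N, m) = m + N = N + m)
(-44/7)*y(-3, 0*3) = (-44/7)*(-3 + 0*3) = ((⅐)*(-44))*(-3 + 0) = -44/7*(-3) = 132/7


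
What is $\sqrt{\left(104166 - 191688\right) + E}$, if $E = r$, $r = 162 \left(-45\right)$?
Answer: $2 i \sqrt{23703} \approx 307.92 i$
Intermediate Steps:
$r = -7290$
$E = -7290$
$\sqrt{\left(104166 - 191688\right) + E} = \sqrt{\left(104166 - 191688\right) - 7290} = \sqrt{-87522 - 7290} = \sqrt{-94812} = 2 i \sqrt{23703}$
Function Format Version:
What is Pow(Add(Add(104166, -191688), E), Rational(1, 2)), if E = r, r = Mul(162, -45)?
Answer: Mul(2, I, Pow(23703, Rational(1, 2))) ≈ Mul(307.92, I)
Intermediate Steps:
r = -7290
E = -7290
Pow(Add(Add(104166, -191688), E), Rational(1, 2)) = Pow(Add(Add(104166, -191688), -7290), Rational(1, 2)) = Pow(Add(-87522, -7290), Rational(1, 2)) = Pow(-94812, Rational(1, 2)) = Mul(2, I, Pow(23703, Rational(1, 2)))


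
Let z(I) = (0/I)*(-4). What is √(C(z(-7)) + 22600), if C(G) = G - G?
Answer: 10*√226 ≈ 150.33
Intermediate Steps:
z(I) = 0 (z(I) = 0*(-4) = 0)
C(G) = 0
√(C(z(-7)) + 22600) = √(0 + 22600) = √22600 = 10*√226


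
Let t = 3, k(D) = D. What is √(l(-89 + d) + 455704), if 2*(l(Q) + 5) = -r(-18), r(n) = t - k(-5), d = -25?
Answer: √455695 ≈ 675.05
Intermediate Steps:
r(n) = 8 (r(n) = 3 - 1*(-5) = 3 + 5 = 8)
l(Q) = -9 (l(Q) = -5 + (-1*8)/2 = -5 + (½)*(-8) = -5 - 4 = -9)
√(l(-89 + d) + 455704) = √(-9 + 455704) = √455695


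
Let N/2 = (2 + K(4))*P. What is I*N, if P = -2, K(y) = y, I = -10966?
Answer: 263184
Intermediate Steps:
N = -24 (N = 2*((2 + 4)*(-2)) = 2*(6*(-2)) = 2*(-12) = -24)
I*N = -10966*(-24) = 263184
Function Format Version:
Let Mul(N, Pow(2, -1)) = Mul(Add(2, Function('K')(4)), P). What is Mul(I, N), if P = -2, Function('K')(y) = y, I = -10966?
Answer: 263184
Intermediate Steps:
N = -24 (N = Mul(2, Mul(Add(2, 4), -2)) = Mul(2, Mul(6, -2)) = Mul(2, -12) = -24)
Mul(I, N) = Mul(-10966, -24) = 263184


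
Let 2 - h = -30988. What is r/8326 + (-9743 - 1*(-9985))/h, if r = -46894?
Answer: -362807542/64505685 ≈ -5.6244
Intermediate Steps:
h = 30990 (h = 2 - 1*(-30988) = 2 + 30988 = 30990)
r/8326 + (-9743 - 1*(-9985))/h = -46894/8326 + (-9743 - 1*(-9985))/30990 = -46894*1/8326 + (-9743 + 9985)*(1/30990) = -23447/4163 + 242*(1/30990) = -23447/4163 + 121/15495 = -362807542/64505685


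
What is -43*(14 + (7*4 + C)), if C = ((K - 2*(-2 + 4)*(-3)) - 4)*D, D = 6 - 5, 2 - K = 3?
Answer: -2107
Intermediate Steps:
K = -1 (K = 2 - 1*3 = 2 - 3 = -1)
D = 1
C = 7 (C = ((-1 - 2*(-2 + 4)*(-3)) - 4)*1 = ((-1 - 2*2*(-3)) - 4)*1 = ((-1 - 4*(-3)) - 4)*1 = ((-1 + 12) - 4)*1 = (11 - 4)*1 = 7*1 = 7)
-43*(14 + (7*4 + C)) = -43*(14 + (7*4 + 7)) = -43*(14 + (28 + 7)) = -43*(14 + 35) = -43*49 = -2107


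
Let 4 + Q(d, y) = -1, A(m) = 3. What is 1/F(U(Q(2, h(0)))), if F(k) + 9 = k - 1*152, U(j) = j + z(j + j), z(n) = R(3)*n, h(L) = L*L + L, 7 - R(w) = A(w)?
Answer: -1/206 ≈ -0.0048544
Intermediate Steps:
R(w) = 4 (R(w) = 7 - 1*3 = 7 - 3 = 4)
h(L) = L + L² (h(L) = L² + L = L + L²)
z(n) = 4*n
Q(d, y) = -5 (Q(d, y) = -4 - 1 = -5)
U(j) = 9*j (U(j) = j + 4*(j + j) = j + 4*(2*j) = j + 8*j = 9*j)
F(k) = -161 + k (F(k) = -9 + (k - 1*152) = -9 + (k - 152) = -9 + (-152 + k) = -161 + k)
1/F(U(Q(2, h(0)))) = 1/(-161 + 9*(-5)) = 1/(-161 - 45) = 1/(-206) = -1/206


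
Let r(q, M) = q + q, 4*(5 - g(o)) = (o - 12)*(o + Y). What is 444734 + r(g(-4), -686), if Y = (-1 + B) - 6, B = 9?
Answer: 444728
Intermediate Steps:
Y = 2 (Y = (-1 + 9) - 6 = 8 - 6 = 2)
g(o) = 5 - (-12 + o)*(2 + o)/4 (g(o) = 5 - (o - 12)*(o + 2)/4 = 5 - (-12 + o)*(2 + o)/4)
r(q, M) = 2*q
444734 + r(g(-4), -686) = 444734 + 2*(11 - ¼*(-4)² + (5/2)*(-4)) = 444734 + 2*(11 - ¼*16 - 10) = 444734 + 2*(11 - 4 - 10) = 444734 + 2*(-3) = 444734 - 6 = 444728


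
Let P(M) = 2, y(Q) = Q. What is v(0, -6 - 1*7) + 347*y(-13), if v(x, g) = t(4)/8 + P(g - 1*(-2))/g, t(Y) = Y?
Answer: -117277/26 ≈ -4510.7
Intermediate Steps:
v(x, g) = ½ + 2/g (v(x, g) = 4/8 + 2/g = 4*(⅛) + 2/g = ½ + 2/g)
v(0, -6 - 1*7) + 347*y(-13) = (4 + (-6 - 1*7))/(2*(-6 - 1*7)) + 347*(-13) = (4 + (-6 - 7))/(2*(-6 - 7)) - 4511 = (½)*(4 - 13)/(-13) - 4511 = (½)*(-1/13)*(-9) - 4511 = 9/26 - 4511 = -117277/26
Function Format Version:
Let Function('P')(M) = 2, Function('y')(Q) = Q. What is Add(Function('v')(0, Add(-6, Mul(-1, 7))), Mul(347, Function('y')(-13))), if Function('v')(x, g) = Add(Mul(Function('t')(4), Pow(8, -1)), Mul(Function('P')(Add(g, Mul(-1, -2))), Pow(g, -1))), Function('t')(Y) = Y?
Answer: Rational(-117277, 26) ≈ -4510.7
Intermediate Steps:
Function('v')(x, g) = Add(Rational(1, 2), Mul(2, Pow(g, -1))) (Function('v')(x, g) = Add(Mul(4, Pow(8, -1)), Mul(2, Pow(g, -1))) = Add(Mul(4, Rational(1, 8)), Mul(2, Pow(g, -1))) = Add(Rational(1, 2), Mul(2, Pow(g, -1))))
Add(Function('v')(0, Add(-6, Mul(-1, 7))), Mul(347, Function('y')(-13))) = Add(Mul(Rational(1, 2), Pow(Add(-6, Mul(-1, 7)), -1), Add(4, Add(-6, Mul(-1, 7)))), Mul(347, -13)) = Add(Mul(Rational(1, 2), Pow(Add(-6, -7), -1), Add(4, Add(-6, -7))), -4511) = Add(Mul(Rational(1, 2), Pow(-13, -1), Add(4, -13)), -4511) = Add(Mul(Rational(1, 2), Rational(-1, 13), -9), -4511) = Add(Rational(9, 26), -4511) = Rational(-117277, 26)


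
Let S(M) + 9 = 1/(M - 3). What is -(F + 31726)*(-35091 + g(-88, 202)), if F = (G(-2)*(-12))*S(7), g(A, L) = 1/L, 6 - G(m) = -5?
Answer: 233073055661/202 ≈ 1.1538e+9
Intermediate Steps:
G(m) = 11 (G(m) = 6 - 1*(-5) = 6 + 5 = 11)
S(M) = -9 + 1/(-3 + M) (S(M) = -9 + 1/(M - 3) = -9 + 1/(-3 + M))
F = 1155 (F = (11*(-12))*((28 - 9*7)/(-3 + 7)) = -132*(28 - 63)/4 = -33*(-35) = -132*(-35/4) = 1155)
-(F + 31726)*(-35091 + g(-88, 202)) = -(1155 + 31726)*(-35091 + 1/202) = -32881*(-35091 + 1/202) = -32881*(-7088381)/202 = -1*(-233073055661/202) = 233073055661/202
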